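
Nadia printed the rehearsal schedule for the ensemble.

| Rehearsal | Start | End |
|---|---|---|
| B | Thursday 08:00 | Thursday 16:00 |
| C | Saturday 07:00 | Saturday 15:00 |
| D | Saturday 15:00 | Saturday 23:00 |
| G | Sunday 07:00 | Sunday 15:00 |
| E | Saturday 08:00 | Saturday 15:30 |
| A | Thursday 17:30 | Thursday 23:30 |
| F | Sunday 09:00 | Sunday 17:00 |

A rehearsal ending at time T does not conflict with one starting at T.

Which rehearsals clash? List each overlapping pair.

C & E, D & E, F & G

Two intervals overlap when each starts before the other ends.
Sorted by start: B, A, C, E, D, G, F.
A starts after B ends, so B has no further overlaps.
C starts after A ends, so A has no further overlaps.
E starts before C ends → C and E overlap.
D starts exactly when C ends (back-to-back, no overlap), so C has no further overlaps.
D starts before E ends → E and D overlap.
G starts after E ends, so E has no further overlaps.
G starts after D ends, so D has no further overlaps.
F starts before G ends → G and F overlap.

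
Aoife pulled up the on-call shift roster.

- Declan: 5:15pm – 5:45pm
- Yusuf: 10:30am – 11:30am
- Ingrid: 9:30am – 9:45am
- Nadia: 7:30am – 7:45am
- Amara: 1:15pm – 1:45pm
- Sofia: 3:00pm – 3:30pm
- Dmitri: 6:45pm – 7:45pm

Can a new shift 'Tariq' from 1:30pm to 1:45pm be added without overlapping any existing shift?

No — it overlaps Amara

Nadia: ends 7:45am at or before Tariq starts 1:30pm → clear.
Ingrid: ends 9:45am at or before Tariq starts 1:30pm → clear.
Yusuf: ends 11:30am at or before Tariq starts 1:30pm → clear.
Amara: starts 1:15pm before Tariq ends 1:45pm, and ends 1:45pm after Tariq starts 1:30pm → overlap.
Sofia: starts 3:00pm at or after Tariq ends 1:45pm → clear.
Declan: starts 5:15pm at or after Tariq ends 1:45pm → clear.
Dmitri: starts 6:45pm at or after Tariq ends 1:45pm → clear.
Tariq overlaps Amara.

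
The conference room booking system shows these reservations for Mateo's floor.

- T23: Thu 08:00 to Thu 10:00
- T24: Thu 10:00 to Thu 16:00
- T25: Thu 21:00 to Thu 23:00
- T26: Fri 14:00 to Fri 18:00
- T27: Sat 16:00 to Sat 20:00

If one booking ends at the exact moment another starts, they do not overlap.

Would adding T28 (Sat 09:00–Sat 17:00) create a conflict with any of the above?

Yes — it overlaps T27

T23: ends Thu 10:00 at or before T28 starts Sat 09:00 → clear.
T24: ends Thu 16:00 at or before T28 starts Sat 09:00 → clear.
T25: ends Thu 23:00 at or before T28 starts Sat 09:00 → clear.
T26: ends Fri 18:00 at or before T28 starts Sat 09:00 → clear.
T27: starts Sat 16:00 before T28 ends Sat 17:00, and ends Sat 20:00 after T28 starts Sat 09:00 → overlap.
T28 overlaps T27.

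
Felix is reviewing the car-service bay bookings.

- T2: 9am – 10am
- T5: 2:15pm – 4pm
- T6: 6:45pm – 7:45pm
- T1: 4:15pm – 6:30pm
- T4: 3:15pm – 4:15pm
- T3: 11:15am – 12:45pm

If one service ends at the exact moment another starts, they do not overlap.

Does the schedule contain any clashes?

Yes

Two intervals overlap when each starts before the other ends.
Sorted by start: T2, T3, T5, T4, T1, T6.
T3 starts after T2 ends — done with T2.
T5 starts after T3 ends — done with T3.
T4 starts before T5 ends → T5 and T4 overlap.
That's a conflict, so the schedule is not conflict-free.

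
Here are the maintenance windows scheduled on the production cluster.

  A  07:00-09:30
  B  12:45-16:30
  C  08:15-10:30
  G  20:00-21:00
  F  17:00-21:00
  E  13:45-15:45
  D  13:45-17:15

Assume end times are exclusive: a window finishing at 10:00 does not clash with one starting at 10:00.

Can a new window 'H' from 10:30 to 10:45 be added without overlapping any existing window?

Yes — the slot is free

A: ends 09:30 at or before H starts 10:30 → clear.
C: ends 10:30 at or before H starts 10:30 → clear.
B: starts 12:45 at or after H ends 10:45 → clear.
D: starts 13:45 at or after H ends 10:45 → clear.
E: starts 13:45 at or after H ends 10:45 → clear.
F: starts 17:00 at or after H ends 10:45 → clear.
G: starts 20:00 at or after H ends 10:45 → clear.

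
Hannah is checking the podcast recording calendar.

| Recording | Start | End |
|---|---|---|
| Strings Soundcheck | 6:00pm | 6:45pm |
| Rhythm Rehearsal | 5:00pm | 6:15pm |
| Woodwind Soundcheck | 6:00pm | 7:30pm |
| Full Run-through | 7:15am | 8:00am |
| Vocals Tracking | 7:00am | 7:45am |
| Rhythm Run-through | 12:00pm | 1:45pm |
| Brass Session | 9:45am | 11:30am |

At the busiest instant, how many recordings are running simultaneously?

Walk through starts and ends in time order (an end at T is processed before a start at T):
7:00am start Vocals Tracking → 1
7:15am start Full Run-through → 2
7:45am end Vocals Tracking → 1
8:00am end Full Run-through → 0
9:45am start Brass Session → 1
11:30am end Brass Session → 0
12:00pm start Rhythm Run-through → 1
1:45pm end Rhythm Run-through → 0
5:00pm start Rhythm Rehearsal → 1
6:00pm start Strings Soundcheck → 2
6:00pm start Woodwind Soundcheck → 3
6:15pm end Rhythm Rehearsal → 2
6:45pm end Strings Soundcheck → 1
7:30pm end Woodwind Soundcheck → 0
Peak is 3, at 6:00pm (Rhythm Rehearsal, Strings Soundcheck, Woodwind Soundcheck).

3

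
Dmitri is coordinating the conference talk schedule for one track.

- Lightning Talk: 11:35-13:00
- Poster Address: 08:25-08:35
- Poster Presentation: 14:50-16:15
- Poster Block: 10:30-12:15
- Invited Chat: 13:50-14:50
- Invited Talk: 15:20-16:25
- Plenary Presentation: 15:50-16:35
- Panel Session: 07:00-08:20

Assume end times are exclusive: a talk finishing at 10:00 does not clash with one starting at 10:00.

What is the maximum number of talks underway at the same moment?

Sweep the timeline, counting +1 at each start and −1 at each end (ends before starts at a tie):
07:00 start Panel Session → 1
08:20 end Panel Session → 0
08:25 start Poster Address → 1
08:35 end Poster Address → 0
10:30 start Poster Block → 1
11:35 start Lightning Talk → 2
12:15 end Poster Block → 1
13:00 end Lightning Talk → 0
13:50 start Invited Chat → 1
14:50 end Invited Chat → 0
14:50 start Poster Presentation → 1
15:20 start Invited Talk → 2
15:50 start Plenary Presentation → 3
16:15 end Poster Presentation → 2
16:25 end Invited Talk → 1
16:35 end Plenary Presentation → 0
Peak is 3, at 15:50 (Invited Talk, Plenary Presentation, Poster Presentation).

3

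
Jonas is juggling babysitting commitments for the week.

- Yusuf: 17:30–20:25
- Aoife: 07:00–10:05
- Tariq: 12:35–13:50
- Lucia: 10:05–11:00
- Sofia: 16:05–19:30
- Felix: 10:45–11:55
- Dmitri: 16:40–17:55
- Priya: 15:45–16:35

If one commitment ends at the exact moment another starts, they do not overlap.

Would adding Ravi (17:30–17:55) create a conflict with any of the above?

Yes — it overlaps Dmitri, Sofia, Yusuf

Aoife: ends 10:05 at or before Ravi starts 17:30 → clear.
Lucia: ends 11:00 at or before Ravi starts 17:30 → clear.
Felix: ends 11:55 at or before Ravi starts 17:30 → clear.
Tariq: ends 13:50 at or before Ravi starts 17:30 → clear.
Priya: ends 16:35 at or before Ravi starts 17:30 → clear.
Sofia: starts 16:05 before Ravi ends 17:55, and ends 19:30 after Ravi starts 17:30 → overlap.
Dmitri: starts 16:40 before Ravi ends 17:55, and ends 17:55 after Ravi starts 17:30 → overlap.
Yusuf: starts 17:30 before Ravi ends 17:55, and ends 20:25 after Ravi starts 17:30 → overlap.
Ravi overlaps Dmitri, Sofia, Yusuf.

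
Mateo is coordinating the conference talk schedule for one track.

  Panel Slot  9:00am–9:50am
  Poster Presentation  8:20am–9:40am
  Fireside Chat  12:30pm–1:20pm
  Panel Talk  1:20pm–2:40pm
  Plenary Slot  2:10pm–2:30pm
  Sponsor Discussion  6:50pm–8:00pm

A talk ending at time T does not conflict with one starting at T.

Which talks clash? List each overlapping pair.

Panel Slot & Poster Presentation, Panel Talk & Plenary Slot

Sorted by start: Poster Presentation, Panel Slot, Fireside Chat, Panel Talk, Plenary Slot, Sponsor Discussion.
Panel Slot starts before Poster Presentation ends → Poster Presentation and Panel Slot overlap.
Fireside Chat starts after Poster Presentation ends, so Poster Presentation has no further overlaps.
Fireside Chat starts after Panel Slot ends, so Panel Slot has no further overlaps.
Panel Talk starts exactly when Fireside Chat ends (back-to-back, no overlap), so Fireside Chat has no further overlaps.
Plenary Slot starts before Panel Talk ends → Panel Talk and Plenary Slot overlap.
Sponsor Discussion starts after Panel Talk ends.
Sponsor Discussion starts after Plenary Slot ends.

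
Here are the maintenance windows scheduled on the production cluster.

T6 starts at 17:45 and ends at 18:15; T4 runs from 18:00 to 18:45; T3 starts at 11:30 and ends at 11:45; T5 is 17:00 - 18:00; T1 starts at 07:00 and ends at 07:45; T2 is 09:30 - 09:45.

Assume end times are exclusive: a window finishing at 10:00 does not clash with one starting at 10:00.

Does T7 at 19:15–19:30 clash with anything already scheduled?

No — it doesn't clash with anything

T1: ends 07:45 at or before T7 starts 19:15 → clear.
T2: ends 09:45 at or before T7 starts 19:15 → clear.
T3: ends 11:45 at or before T7 starts 19:15 → clear.
T5: ends 18:00 at or before T7 starts 19:15 → clear.
T6: ends 18:15 at or before T7 starts 19:15 → clear.
T4: ends 18:45 at or before T7 starts 19:15 → clear.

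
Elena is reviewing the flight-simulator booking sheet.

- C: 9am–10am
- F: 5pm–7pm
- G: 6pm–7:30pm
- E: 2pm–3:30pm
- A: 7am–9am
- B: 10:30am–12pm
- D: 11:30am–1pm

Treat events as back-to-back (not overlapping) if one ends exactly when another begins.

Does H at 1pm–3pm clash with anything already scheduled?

Yes — it overlaps E

A: ends 9am at or before H starts 1pm → clear.
C: ends 10am at or before H starts 1pm → clear.
B: ends 12pm at or before H starts 1pm → clear.
D: ends 1pm at or before H starts 1pm → clear.
E: starts 2pm before H ends 3pm, and ends 3:30pm after H starts 1pm → overlap.
F: starts 5pm at or after H ends 3pm → clear.
G: starts 6pm at or after H ends 3pm → clear.
H overlaps E.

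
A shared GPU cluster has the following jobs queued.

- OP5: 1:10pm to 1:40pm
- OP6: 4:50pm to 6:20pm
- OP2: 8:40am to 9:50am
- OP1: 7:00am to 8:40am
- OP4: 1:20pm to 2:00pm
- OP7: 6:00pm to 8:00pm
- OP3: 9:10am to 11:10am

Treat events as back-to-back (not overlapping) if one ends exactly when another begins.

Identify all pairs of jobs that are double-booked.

Sorted by start: OP1, OP2, OP3, OP5, OP4, OP6, OP7.
OP2 starts exactly when OP1 ends (back-to-back, no overlap) — done with OP1.
OP3 starts before OP2 ends → OP2 and OP3 overlap.
OP5 starts after OP2 ends — done with OP2.
OP5 starts after OP3 ends — done with OP3.
OP4 starts before OP5 ends → OP5 and OP4 overlap.
OP6 starts after OP5 ends — done with OP5.
OP6 starts after OP4 ends — done with OP4.
OP7 starts before OP6 ends → OP6 and OP7 overlap.

OP2 & OP3, OP4 & OP5, OP6 & OP7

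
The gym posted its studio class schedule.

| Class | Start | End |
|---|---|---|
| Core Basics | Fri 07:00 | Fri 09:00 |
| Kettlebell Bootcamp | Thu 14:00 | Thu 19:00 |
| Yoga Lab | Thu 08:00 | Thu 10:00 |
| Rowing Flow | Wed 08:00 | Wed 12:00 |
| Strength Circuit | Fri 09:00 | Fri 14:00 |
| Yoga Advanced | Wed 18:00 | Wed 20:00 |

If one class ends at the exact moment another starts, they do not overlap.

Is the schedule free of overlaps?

Sorted by start: Rowing Flow, Yoga Advanced, Yoga Lab, Kettlebell Bootcamp, Core Basics, Strength Circuit.
Yoga Advanced starts after Rowing Flow ends; Rowing Flow is clear from here.
Yoga Lab starts after Yoga Advanced ends; Yoga Advanced is clear from here.
Kettlebell Bootcamp starts after Yoga Lab ends; Yoga Lab is clear from here.
Core Basics starts after Kettlebell Bootcamp ends; Kettlebell Bootcamp is clear from here.
Strength Circuit starts exactly when Core Basics ends (back-to-back, no overlap).
Every pair is clear; the schedule has no overlaps.

Yes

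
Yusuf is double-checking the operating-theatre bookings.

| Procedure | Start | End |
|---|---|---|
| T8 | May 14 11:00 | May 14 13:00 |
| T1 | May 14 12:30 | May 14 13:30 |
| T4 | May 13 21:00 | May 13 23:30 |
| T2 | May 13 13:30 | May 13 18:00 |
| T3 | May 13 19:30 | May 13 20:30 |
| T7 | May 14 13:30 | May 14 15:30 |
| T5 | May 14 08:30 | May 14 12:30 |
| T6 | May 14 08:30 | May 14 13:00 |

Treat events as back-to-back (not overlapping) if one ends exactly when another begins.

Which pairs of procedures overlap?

T1 & T6, T1 & T8, T5 & T6, T5 & T8, T6 & T8

Sorted by start: T2, T3, T4, T5, T6, T8, T1, T7.
T3 starts after T2 ends, so nothing later overlaps T2 either.
T4 starts after T3 ends, so nothing later overlaps T3 either.
T5 starts after T4 ends, so nothing later overlaps T4 either.
T6 starts before T5 ends → T5 and T6 overlap.
T8 starts before T5 ends → T5 and T8 overlap.
T1 starts exactly when T5 ends (back-to-back, no overlap), so nothing later overlaps T5 either.
T8 starts before T6 ends → T6 and T8 overlap.
T1 starts before T6 ends → T6 and T1 overlap.
T7 starts after T6 ends.
T1 starts before T8 ends → T8 and T1 overlap.
T7 starts after T8 ends.
T7 starts exactly when T1 ends (back-to-back, no overlap).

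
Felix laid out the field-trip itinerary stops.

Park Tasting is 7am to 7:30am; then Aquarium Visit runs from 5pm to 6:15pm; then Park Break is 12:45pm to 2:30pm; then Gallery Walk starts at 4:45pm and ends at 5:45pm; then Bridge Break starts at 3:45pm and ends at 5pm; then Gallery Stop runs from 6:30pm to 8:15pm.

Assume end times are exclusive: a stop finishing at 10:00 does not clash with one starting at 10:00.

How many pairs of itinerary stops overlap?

2

Sorted by start: Park Tasting, Park Break, Bridge Break, Gallery Walk, Aquarium Visit, Gallery Stop.
Park Break starts after Park Tasting ends — done with Park Tasting.
Bridge Break starts after Park Break ends — done with Park Break.
Gallery Walk starts before Bridge Break ends → Bridge Break and Gallery Walk overlap.
Aquarium Visit starts exactly when Bridge Break ends (back-to-back, no overlap) — done with Bridge Break.
Aquarium Visit starts before Gallery Walk ends → Gallery Walk and Aquarium Visit overlap.
Gallery Stop starts after Gallery Walk ends.
Gallery Stop starts after Aquarium Visit ends.
Overlapping pairs: Aquarium Visit & Gallery Walk, Bridge Break & Gallery Walk — 2 in total.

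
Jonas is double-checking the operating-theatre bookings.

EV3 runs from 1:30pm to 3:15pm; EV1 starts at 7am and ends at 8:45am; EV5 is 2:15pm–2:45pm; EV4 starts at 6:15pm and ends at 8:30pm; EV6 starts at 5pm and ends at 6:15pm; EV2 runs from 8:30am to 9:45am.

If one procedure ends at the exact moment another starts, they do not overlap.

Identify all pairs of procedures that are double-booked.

EV1 & EV2, EV3 & EV5

Sorted by start: EV1, EV2, EV3, EV5, EV6, EV4.
EV2 starts before EV1 ends → EV1 and EV2 overlap.
EV3 starts after EV1 ends, so EV1 has no further overlaps.
EV3 starts after EV2 ends, so EV2 has no further overlaps.
EV5 starts before EV3 ends → EV3 and EV5 overlap.
EV6 starts after EV3 ends, so EV3 has no further overlaps.
EV6 starts after EV5 ends, so EV5 has no further overlaps.
EV4 starts exactly when EV6 ends (back-to-back, no overlap).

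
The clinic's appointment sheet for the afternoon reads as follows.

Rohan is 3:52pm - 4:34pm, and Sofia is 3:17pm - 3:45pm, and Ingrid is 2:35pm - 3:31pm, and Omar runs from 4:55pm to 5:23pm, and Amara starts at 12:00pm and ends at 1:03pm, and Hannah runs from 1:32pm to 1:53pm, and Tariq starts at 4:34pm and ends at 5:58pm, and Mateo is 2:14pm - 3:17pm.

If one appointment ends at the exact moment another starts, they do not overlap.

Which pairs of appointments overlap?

Ingrid & Mateo, Ingrid & Sofia, Omar & Tariq

Two intervals overlap when each starts before the other ends.
Sorted by start: Amara, Hannah, Mateo, Ingrid, Sofia, Rohan, Tariq, Omar.
Hannah starts after Amara ends, so nothing later overlaps Amara either.
Mateo starts after Hannah ends, so nothing later overlaps Hannah either.
Ingrid starts before Mateo ends → Mateo and Ingrid overlap.
Sofia starts exactly when Mateo ends (back-to-back, no overlap), so nothing later overlaps Mateo either.
Sofia starts before Ingrid ends → Ingrid and Sofia overlap.
Rohan starts after Ingrid ends, so nothing later overlaps Ingrid either.
Rohan starts after Sofia ends, so nothing later overlaps Sofia either.
Tariq starts exactly when Rohan ends (back-to-back, no overlap), so nothing later overlaps Rohan either.
Omar starts before Tariq ends → Tariq and Omar overlap.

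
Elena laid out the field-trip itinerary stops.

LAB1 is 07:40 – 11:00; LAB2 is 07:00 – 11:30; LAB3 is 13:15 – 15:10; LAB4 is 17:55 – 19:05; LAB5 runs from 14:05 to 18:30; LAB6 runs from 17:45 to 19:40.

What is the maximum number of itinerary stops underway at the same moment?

Sweep the timeline, counting +1 at each start and −1 at each end (ends before starts at a tie):
07:00 start LAB2 → 1
07:40 start LAB1 → 2
11:00 end LAB1 → 1
11:30 end LAB2 → 0
13:15 start LAB3 → 1
14:05 start LAB5 → 2
15:10 end LAB3 → 1
17:45 start LAB6 → 2
17:55 start LAB4 → 3
18:30 end LAB5 → 2
19:05 end LAB4 → 1
19:40 end LAB6 → 0
Peak is 3, at 17:55 (LAB4, LAB5, LAB6).

3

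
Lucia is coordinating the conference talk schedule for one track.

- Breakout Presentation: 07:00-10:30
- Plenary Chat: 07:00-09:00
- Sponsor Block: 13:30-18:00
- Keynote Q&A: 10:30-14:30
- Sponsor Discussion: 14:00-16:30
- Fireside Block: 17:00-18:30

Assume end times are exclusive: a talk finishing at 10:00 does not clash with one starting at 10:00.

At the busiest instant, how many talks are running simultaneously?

Walk through starts and ends in time order (an end at T is processed before a start at T):
07:00 start Breakout Presentation → 1
07:00 start Plenary Chat → 2
09:00 end Plenary Chat → 1
10:30 end Breakout Presentation → 0
10:30 start Keynote Q&A → 1
13:30 start Sponsor Block → 2
14:00 start Sponsor Discussion → 3
14:30 end Keynote Q&A → 2
16:30 end Sponsor Discussion → 1
17:00 start Fireside Block → 2
18:00 end Sponsor Block → 1
18:30 end Fireside Block → 0
Peak is 3, at 14:00 (Keynote Q&A, Sponsor Block, Sponsor Discussion).

3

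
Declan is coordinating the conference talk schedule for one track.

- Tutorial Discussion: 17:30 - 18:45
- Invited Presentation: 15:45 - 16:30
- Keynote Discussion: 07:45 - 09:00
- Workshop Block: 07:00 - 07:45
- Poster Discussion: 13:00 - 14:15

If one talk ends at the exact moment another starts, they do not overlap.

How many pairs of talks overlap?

Two intervals overlap when each starts before the other ends.
Sorted by start: Workshop Block, Keynote Discussion, Poster Discussion, Invited Presentation, Tutorial Discussion.
Keynote Discussion starts exactly when Workshop Block ends (back-to-back, no overlap); Workshop Block is clear from here.
Poster Discussion starts after Keynote Discussion ends; Keynote Discussion is clear from here.
Invited Presentation starts after Poster Discussion ends; Poster Discussion is clear from here.
Tutorial Discussion starts after Invited Presentation ends.
No pair overlaps.

0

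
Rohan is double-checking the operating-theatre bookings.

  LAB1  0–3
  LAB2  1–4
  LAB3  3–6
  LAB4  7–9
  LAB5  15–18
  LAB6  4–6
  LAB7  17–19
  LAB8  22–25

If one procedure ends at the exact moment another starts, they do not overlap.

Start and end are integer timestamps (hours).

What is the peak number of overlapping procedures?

2

Sweep the timeline, counting +1 at each start and −1 at each end (ends before starts at a tie):
0 start LAB1 → 1
1 start LAB2 → 2
3 end LAB1 → 1
3 start LAB3 → 2
4 end LAB2 → 1
4 start LAB6 → 2
6 end LAB3 → 1
6 end LAB6 → 0
7 start LAB4 → 1
9 end LAB4 → 0
15 start LAB5 → 1
17 start LAB7 → 2
18 end LAB5 → 1
19 end LAB7 → 0
22 start LAB8 → 1
25 end LAB8 → 0
Peak is 2, at 1 (LAB1, LAB2).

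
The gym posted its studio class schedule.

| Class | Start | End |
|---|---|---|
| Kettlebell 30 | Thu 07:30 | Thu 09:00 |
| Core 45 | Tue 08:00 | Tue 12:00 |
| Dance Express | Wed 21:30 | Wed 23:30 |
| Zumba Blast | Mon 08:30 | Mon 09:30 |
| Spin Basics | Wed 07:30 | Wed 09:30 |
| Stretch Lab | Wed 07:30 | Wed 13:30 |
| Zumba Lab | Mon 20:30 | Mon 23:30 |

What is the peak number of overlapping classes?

Sweep the timeline, counting +1 at each start and −1 at each end (ends before starts at a tie):
Mon 08:30 start Zumba Blast → 1
Mon 09:30 end Zumba Blast → 0
Mon 20:30 start Zumba Lab → 1
Mon 23:30 end Zumba Lab → 0
Tue 08:00 start Core 45 → 1
Tue 12:00 end Core 45 → 0
Wed 07:30 start Spin Basics → 1
Wed 07:30 start Stretch Lab → 2
Wed 09:30 end Spin Basics → 1
Wed 13:30 end Stretch Lab → 0
Wed 21:30 start Dance Express → 1
Wed 23:30 end Dance Express → 0
Thu 07:30 start Kettlebell 30 → 1
Thu 09:00 end Kettlebell 30 → 0
Peak is 2, at Wed 07:30 (Spin Basics, Stretch Lab).

2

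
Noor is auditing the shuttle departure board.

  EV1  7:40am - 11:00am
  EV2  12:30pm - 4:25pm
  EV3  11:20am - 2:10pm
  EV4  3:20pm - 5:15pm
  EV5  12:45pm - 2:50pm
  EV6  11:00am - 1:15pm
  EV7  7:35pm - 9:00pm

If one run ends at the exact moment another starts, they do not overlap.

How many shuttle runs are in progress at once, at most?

4

Walk through starts and ends in time order (an end at T is processed before a start at T):
7:40am start EV1 → 1
11:00am end EV1 → 0
11:00am start EV6 → 1
11:20am start EV3 → 2
12:30pm start EV2 → 3
12:45pm start EV5 → 4
1:15pm end EV6 → 3
2:10pm end EV3 → 2
2:50pm end EV5 → 1
3:20pm start EV4 → 2
4:25pm end EV2 → 1
5:15pm end EV4 → 0
7:35pm start EV7 → 1
9:00pm end EV7 → 0
Peak is 4, at 12:45pm (EV2, EV3, EV5, EV6).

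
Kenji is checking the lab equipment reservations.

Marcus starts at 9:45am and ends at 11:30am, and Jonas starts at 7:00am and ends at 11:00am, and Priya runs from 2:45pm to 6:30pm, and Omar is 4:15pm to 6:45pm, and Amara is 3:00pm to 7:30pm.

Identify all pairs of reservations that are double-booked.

Amara & Omar, Amara & Priya, Jonas & Marcus, Omar & Priya

Sorted by start: Jonas, Marcus, Priya, Amara, Omar.
Marcus starts before Jonas ends → Jonas and Marcus overlap.
Priya starts after Jonas ends, so Jonas has no further overlaps.
Priya starts after Marcus ends, so Marcus has no further overlaps.
Amara starts before Priya ends → Priya and Amara overlap.
Omar starts before Priya ends → Priya and Omar overlap.
Omar starts before Amara ends → Amara and Omar overlap.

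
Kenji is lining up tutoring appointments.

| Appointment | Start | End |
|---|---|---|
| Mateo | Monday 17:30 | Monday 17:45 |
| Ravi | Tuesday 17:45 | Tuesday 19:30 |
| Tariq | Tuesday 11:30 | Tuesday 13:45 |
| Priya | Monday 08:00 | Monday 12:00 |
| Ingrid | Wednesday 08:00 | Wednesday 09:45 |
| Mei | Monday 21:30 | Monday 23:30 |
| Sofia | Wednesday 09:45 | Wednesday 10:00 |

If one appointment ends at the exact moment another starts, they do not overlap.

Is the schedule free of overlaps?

Check each pair: they overlap iff neither finishes before the other starts.
Sorted by start: Priya, Mateo, Mei, Tariq, Ravi, Ingrid, Sofia.
Mateo starts after Priya ends, so Priya has no further overlaps.
Mei starts after Mateo ends, so Mateo has no further overlaps.
Tariq starts after Mei ends, so Mei has no further overlaps.
Ravi starts after Tariq ends, so Tariq has no further overlaps.
Ingrid starts after Ravi ends, so Ravi has no further overlaps.
Sofia starts exactly when Ingrid ends (back-to-back, no overlap).
Every pair is clear; the schedule has no overlaps.

Yes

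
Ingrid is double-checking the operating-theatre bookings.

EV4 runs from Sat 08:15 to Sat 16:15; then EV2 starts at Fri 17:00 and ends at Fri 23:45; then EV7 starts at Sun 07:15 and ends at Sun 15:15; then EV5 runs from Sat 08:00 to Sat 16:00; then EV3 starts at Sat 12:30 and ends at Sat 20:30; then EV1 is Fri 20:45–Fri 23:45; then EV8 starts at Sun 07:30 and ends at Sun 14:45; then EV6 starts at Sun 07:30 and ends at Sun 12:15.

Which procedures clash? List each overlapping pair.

Sorted by start: EV2, EV1, EV5, EV4, EV3, EV7, EV6, EV8.
EV1 starts before EV2 ends → EV2 and EV1 overlap.
EV5 starts after EV2 ends — done with EV2.
EV5 starts after EV1 ends — done with EV1.
EV4 starts before EV5 ends → EV5 and EV4 overlap.
EV3 starts before EV5 ends → EV5 and EV3 overlap.
EV7 starts after EV5 ends — done with EV5.
EV3 starts before EV4 ends → EV4 and EV3 overlap.
EV7 starts after EV4 ends — done with EV4.
EV7 starts after EV3 ends — done with EV3.
EV6 starts before EV7 ends → EV7 and EV6 overlap.
EV8 starts before EV7 ends → EV7 and EV8 overlap.
EV8 starts before EV6 ends → EV6 and EV8 overlap.

EV1 & EV2, EV3 & EV4, EV3 & EV5, EV4 & EV5, EV6 & EV7, EV6 & EV8, EV7 & EV8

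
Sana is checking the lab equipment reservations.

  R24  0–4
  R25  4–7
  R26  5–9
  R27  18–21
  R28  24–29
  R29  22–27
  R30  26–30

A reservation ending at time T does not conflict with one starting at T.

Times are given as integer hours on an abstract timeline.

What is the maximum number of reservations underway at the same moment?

Sweep the timeline, counting +1 at each start and −1 at each end (ends before starts at a tie):
0 start R24 → 1
4 end R24 → 0
4 start R25 → 1
5 start R26 → 2
7 end R25 → 1
9 end R26 → 0
18 start R27 → 1
21 end R27 → 0
22 start R29 → 1
24 start R28 → 2
26 start R30 → 3
27 end R29 → 2
29 end R28 → 1
30 end R30 → 0
Peak is 3, at 26 (R28, R29, R30).

3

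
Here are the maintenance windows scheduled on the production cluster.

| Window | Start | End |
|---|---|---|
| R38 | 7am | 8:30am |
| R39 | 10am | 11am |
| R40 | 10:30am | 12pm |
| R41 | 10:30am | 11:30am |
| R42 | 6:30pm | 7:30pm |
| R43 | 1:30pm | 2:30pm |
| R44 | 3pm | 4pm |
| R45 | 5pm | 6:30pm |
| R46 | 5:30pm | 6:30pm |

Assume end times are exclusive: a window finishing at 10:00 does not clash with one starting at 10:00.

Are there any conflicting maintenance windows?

Sorted by start: R38, R39, R40, R41, R43, R44, R45, R46, R42.
R39 starts after R38 ends; R38 is clear from here.
R40 starts before R39 ends → R39 and R40 overlap.
That's a conflict, so the schedule is not conflict-free.

Yes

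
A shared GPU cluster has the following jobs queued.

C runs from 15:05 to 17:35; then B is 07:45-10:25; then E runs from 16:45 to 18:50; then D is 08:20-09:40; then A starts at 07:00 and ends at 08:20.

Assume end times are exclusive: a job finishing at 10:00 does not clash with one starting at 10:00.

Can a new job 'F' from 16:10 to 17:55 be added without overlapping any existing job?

No — it overlaps C, E

A: ends 08:20 at or before F starts 16:10 → clear.
B: ends 10:25 at or before F starts 16:10 → clear.
D: ends 09:40 at or before F starts 16:10 → clear.
C: starts 15:05 before F ends 17:55, and ends 17:35 after F starts 16:10 → overlap.
E: starts 16:45 before F ends 17:55, and ends 18:50 after F starts 16:10 → overlap.
F overlaps C, E.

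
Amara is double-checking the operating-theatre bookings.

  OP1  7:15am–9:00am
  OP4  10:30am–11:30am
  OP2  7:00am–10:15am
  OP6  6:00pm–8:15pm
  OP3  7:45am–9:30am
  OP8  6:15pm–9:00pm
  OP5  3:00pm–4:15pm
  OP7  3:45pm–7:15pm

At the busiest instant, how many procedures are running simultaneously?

3

Sort all start/end points and keep a running count:
7:00am start OP2 → 1
7:15am start OP1 → 2
7:45am start OP3 → 3
9:00am end OP1 → 2
9:30am end OP3 → 1
10:15am end OP2 → 0
10:30am start OP4 → 1
11:30am end OP4 → 0
3:00pm start OP5 → 1
3:45pm start OP7 → 2
4:15pm end OP5 → 1
6:00pm start OP6 → 2
6:15pm start OP8 → 3
7:15pm end OP7 → 2
8:15pm end OP6 → 1
9:00pm end OP8 → 0
Peak is 3, at 7:45am (OP1, OP2, OP3).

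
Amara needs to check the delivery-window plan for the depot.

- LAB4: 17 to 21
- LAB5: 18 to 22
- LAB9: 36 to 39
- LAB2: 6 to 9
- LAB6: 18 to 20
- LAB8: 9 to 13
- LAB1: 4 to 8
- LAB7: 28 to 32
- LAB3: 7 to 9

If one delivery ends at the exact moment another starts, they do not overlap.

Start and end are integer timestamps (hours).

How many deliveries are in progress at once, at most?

3

Sort all start/end points and keep a running count:
4 start LAB1 → 1
6 start LAB2 → 2
7 start LAB3 → 3
8 end LAB1 → 2
9 end LAB2 → 1
9 end LAB3 → 0
9 start LAB8 → 1
13 end LAB8 → 0
17 start LAB4 → 1
18 start LAB5 → 2
18 start LAB6 → 3
20 end LAB6 → 2
21 end LAB4 → 1
22 end LAB5 → 0
28 start LAB7 → 1
32 end LAB7 → 0
36 start LAB9 → 1
39 end LAB9 → 0
Peak is 3, at 7 (LAB1, LAB2, LAB3).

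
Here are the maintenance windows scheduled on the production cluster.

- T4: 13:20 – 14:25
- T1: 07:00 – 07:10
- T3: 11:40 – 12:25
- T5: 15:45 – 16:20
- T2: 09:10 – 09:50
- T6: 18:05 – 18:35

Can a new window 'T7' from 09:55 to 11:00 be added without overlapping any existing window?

T1: ends 07:10 at or before T7 starts 09:55 → clear.
T2: ends 09:50 at or before T7 starts 09:55 → clear.
T3: starts 11:40 at or after T7 ends 11:00 → clear.
T4: starts 13:20 at or after T7 ends 11:00 → clear.
T5: starts 15:45 at or after T7 ends 11:00 → clear.
T6: starts 18:05 at or after T7 ends 11:00 → clear.

Yes — the slot is free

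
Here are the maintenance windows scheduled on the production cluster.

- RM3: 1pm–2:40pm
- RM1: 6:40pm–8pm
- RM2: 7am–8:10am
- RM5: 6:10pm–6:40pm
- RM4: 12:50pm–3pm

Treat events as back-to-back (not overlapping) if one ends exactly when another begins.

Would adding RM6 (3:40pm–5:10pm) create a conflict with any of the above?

No — it doesn't clash with anything

RM2: ends 8:10am at or before RM6 starts 3:40pm → clear.
RM4: ends 3pm at or before RM6 starts 3:40pm → clear.
RM3: ends 2:40pm at or before RM6 starts 3:40pm → clear.
RM5: starts 6:10pm at or after RM6 ends 5:10pm → clear.
RM1: starts 6:40pm at or after RM6 ends 5:10pm → clear.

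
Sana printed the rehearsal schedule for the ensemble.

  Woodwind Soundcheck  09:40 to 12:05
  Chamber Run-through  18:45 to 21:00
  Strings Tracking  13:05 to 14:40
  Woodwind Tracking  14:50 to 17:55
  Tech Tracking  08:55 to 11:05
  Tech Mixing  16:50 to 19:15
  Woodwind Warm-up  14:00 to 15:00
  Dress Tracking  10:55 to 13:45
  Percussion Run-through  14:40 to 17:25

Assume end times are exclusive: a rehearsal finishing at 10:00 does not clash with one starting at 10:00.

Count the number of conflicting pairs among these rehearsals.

Sorted by start: Tech Tracking, Woodwind Soundcheck, Dress Tracking, Strings Tracking, Woodwind Warm-up, Percussion Run-through, Woodwind Tracking, Tech Mixing, Chamber Run-through.
Woodwind Soundcheck starts before Tech Tracking ends → Tech Tracking and Woodwind Soundcheck overlap.
Dress Tracking starts before Tech Tracking ends → Tech Tracking and Dress Tracking overlap.
Strings Tracking starts after Tech Tracking ends — done with Tech Tracking.
Dress Tracking starts before Woodwind Soundcheck ends → Woodwind Soundcheck and Dress Tracking overlap.
Strings Tracking starts after Woodwind Soundcheck ends — done with Woodwind Soundcheck.
Strings Tracking starts before Dress Tracking ends → Dress Tracking and Strings Tracking overlap.
Woodwind Warm-up starts after Dress Tracking ends — done with Dress Tracking.
Woodwind Warm-up starts before Strings Tracking ends → Strings Tracking and Woodwind Warm-up overlap.
Percussion Run-through starts exactly when Strings Tracking ends (back-to-back, no overlap) — done with Strings Tracking.
Percussion Run-through starts before Woodwind Warm-up ends → Woodwind Warm-up and Percussion Run-through overlap.
Woodwind Tracking starts before Woodwind Warm-up ends → Woodwind Warm-up and Woodwind Tracking overlap.
Tech Mixing starts after Woodwind Warm-up ends — done with Woodwind Warm-up.
Woodwind Tracking starts before Percussion Run-through ends → Percussion Run-through and Woodwind Tracking overlap.
Tech Mixing starts before Percussion Run-through ends → Percussion Run-through and Tech Mixing overlap.
Chamber Run-through starts after Percussion Run-through ends.
Tech Mixing starts before Woodwind Tracking ends → Woodwind Tracking and Tech Mixing overlap.
Chamber Run-through starts after Woodwind Tracking ends.
Chamber Run-through starts before Tech Mixing ends → Tech Mixing and Chamber Run-through overlap.
Overlapping pairs: Chamber Run-through & Tech Mixing, Dress Tracking & Strings Tracking, Dress Tracking & Tech Tracking, Dress Tracking & Woodwind Soundcheck, Percussion Run-through & Tech Mixing, Percussion Run-through & Woodwind Tracking, Percussion Run-through & Woodwind Warm-up, Strings Tracking & Woodwind Warm-up, Tech Mixing & Woodwind Tracking, Tech Tracking & Woodwind Soundcheck, Woodwind Tracking & Woodwind Warm-up — 11 in total.

11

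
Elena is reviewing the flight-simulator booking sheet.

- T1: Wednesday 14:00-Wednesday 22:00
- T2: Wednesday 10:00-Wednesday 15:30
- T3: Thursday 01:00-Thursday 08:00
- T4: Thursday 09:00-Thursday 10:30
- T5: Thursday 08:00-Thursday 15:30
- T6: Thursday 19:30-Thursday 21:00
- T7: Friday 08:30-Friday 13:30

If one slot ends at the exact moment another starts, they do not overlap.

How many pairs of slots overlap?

Two intervals overlap when each starts before the other ends.
Sorted by start: T2, T1, T3, T5, T4, T6, T7.
T1 starts before T2 ends → T2 and T1 overlap.
T3 starts after T2 ends, so nothing later overlaps T2 either.
T3 starts after T1 ends, so nothing later overlaps T1 either.
T5 starts exactly when T3 ends (back-to-back, no overlap), so nothing later overlaps T3 either.
T4 starts before T5 ends → T5 and T4 overlap.
T6 starts after T5 ends, so nothing later overlaps T5 either.
T6 starts after T4 ends, so nothing later overlaps T4 either.
T7 starts after T6 ends.
Overlapping pairs: T1 & T2, T4 & T5 — 2 in total.

2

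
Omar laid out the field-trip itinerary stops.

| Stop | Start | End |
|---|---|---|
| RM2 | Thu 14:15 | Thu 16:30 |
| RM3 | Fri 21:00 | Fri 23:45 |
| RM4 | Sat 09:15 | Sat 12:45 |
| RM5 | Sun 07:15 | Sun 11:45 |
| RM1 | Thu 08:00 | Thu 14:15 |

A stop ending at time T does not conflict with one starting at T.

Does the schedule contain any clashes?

No

Sorted by start: RM1, RM2, RM3, RM4, RM5.
RM2 starts exactly when RM1 ends (back-to-back, no overlap) — done with RM1.
RM3 starts after RM2 ends — done with RM2.
RM4 starts after RM3 ends — done with RM3.
RM5 starts after RM4 ends.
Every pair is clear; the schedule has no overlaps.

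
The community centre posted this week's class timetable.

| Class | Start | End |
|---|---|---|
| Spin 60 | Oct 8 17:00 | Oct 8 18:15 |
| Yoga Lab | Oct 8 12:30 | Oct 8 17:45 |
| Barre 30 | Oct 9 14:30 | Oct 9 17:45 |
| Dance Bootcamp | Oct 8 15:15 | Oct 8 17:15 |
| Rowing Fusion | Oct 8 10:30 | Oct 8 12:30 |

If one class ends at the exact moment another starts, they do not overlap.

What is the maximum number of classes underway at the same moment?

3

Sort all start/end points and keep a running count:
Oct 8 10:30 start Rowing Fusion → 1
Oct 8 12:30 end Rowing Fusion → 0
Oct 8 12:30 start Yoga Lab → 1
Oct 8 15:15 start Dance Bootcamp → 2
Oct 8 17:00 start Spin 60 → 3
Oct 8 17:15 end Dance Bootcamp → 2
Oct 8 17:45 end Yoga Lab → 1
Oct 8 18:15 end Spin 60 → 0
Oct 9 14:30 start Barre 30 → 1
Oct 9 17:45 end Barre 30 → 0
Peak is 3, at Oct 8 17:00 (Dance Bootcamp, Spin 60, Yoga Lab).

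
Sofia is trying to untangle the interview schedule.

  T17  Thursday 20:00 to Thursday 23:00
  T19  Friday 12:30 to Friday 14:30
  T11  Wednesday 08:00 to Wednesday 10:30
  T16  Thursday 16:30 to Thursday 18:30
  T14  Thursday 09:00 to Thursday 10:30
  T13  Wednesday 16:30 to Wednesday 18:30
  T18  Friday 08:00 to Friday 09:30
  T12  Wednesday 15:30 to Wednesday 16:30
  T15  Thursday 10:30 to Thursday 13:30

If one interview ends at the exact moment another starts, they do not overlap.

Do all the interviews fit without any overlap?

Yes

Sorted by start: T11, T12, T13, T14, T15, T16, T17, T18, T19.
T12 starts after T11 ends, so nothing later overlaps T11 either.
T13 starts exactly when T12 ends (back-to-back, no overlap), so nothing later overlaps T12 either.
T14 starts after T13 ends, so nothing later overlaps T13 either.
T15 starts exactly when T14 ends (back-to-back, no overlap), so nothing later overlaps T14 either.
T16 starts after T15 ends, so nothing later overlaps T15 either.
T17 starts after T16 ends, so nothing later overlaps T16 either.
T18 starts after T17 ends, so nothing later overlaps T17 either.
T19 starts after T18 ends.
Every pair is clear; the schedule has no overlaps.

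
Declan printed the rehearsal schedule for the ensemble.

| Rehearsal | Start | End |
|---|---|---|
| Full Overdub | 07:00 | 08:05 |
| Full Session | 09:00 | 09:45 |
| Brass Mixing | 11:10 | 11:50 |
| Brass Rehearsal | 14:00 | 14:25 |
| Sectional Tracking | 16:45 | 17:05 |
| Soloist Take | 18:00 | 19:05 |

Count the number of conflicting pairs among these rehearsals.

Two intervals overlap when each starts before the other ends.
Sorted by start: Full Overdub, Full Session, Brass Mixing, Brass Rehearsal, Sectional Tracking, Soloist Take.
Full Session starts after Full Overdub ends, so nothing later overlaps Full Overdub either.
Brass Mixing starts after Full Session ends, so nothing later overlaps Full Session either.
Brass Rehearsal starts after Brass Mixing ends, so nothing later overlaps Brass Mixing either.
Sectional Tracking starts after Brass Rehearsal ends, so nothing later overlaps Brass Rehearsal either.
Soloist Take starts after Sectional Tracking ends.
No pair overlaps.

0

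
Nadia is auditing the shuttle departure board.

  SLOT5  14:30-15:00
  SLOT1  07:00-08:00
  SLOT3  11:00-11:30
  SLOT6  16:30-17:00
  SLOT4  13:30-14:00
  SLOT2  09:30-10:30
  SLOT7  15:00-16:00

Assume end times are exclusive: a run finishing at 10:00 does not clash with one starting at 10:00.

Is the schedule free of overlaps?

Yes

Sorted by start: SLOT1, SLOT2, SLOT3, SLOT4, SLOT5, SLOT7, SLOT6.
SLOT2 starts after SLOT1 ends, so SLOT1 has no further overlaps.
SLOT3 starts after SLOT2 ends, so SLOT2 has no further overlaps.
SLOT4 starts after SLOT3 ends, so SLOT3 has no further overlaps.
SLOT5 starts after SLOT4 ends, so SLOT4 has no further overlaps.
SLOT7 starts exactly when SLOT5 ends (back-to-back, no overlap), so SLOT5 has no further overlaps.
SLOT6 starts after SLOT7 ends.
Every pair is clear; the schedule has no overlaps.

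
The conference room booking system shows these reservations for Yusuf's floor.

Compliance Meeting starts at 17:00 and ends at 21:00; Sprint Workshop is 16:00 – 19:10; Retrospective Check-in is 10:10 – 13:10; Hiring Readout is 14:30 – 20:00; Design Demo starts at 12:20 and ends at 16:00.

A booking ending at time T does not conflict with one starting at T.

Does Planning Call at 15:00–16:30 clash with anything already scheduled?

Yes — it overlaps Design Demo, Hiring Readout, Sprint Workshop

Retrospective Check-in: ends 13:10 at or before Planning Call starts 15:00 → clear.
Design Demo: starts 12:20 before Planning Call ends 16:30, and ends 16:00 after Planning Call starts 15:00 → overlap.
Hiring Readout: starts 14:30 before Planning Call ends 16:30, and ends 20:00 after Planning Call starts 15:00 → overlap.
Sprint Workshop: starts 16:00 before Planning Call ends 16:30, and ends 19:10 after Planning Call starts 15:00 → overlap.
Compliance Meeting: starts 17:00 at or after Planning Call ends 16:30 → clear.
Planning Call overlaps Design Demo, Hiring Readout, Sprint Workshop.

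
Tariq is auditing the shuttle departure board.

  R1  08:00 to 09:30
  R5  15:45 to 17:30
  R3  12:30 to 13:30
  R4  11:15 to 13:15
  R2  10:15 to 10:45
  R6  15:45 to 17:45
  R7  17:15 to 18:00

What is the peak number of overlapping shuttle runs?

Sort all start/end points and keep a running count:
08:00 start R1 → 1
09:30 end R1 → 0
10:15 start R2 → 1
10:45 end R2 → 0
11:15 start R4 → 1
12:30 start R3 → 2
13:15 end R4 → 1
13:30 end R3 → 0
15:45 start R5 → 1
15:45 start R6 → 2
17:15 start R7 → 3
17:30 end R5 → 2
17:45 end R6 → 1
18:00 end R7 → 0
Peak is 3, at 17:15 (R5, R6, R7).

3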